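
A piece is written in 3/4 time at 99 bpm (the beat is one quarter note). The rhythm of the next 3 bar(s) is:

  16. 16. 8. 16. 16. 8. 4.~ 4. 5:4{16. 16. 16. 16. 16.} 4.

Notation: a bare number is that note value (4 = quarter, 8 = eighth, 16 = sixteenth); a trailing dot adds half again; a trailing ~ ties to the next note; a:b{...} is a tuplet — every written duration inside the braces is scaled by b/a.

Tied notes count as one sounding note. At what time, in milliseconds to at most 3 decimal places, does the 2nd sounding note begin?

1. 0.0ms @ 0 + 227.273ms (3/8)
2. 227.273ms @ 3/8 + 227.273ms (3/8)
3. 454.545ms @ 3/4 + 454.545ms (3/4)
4. 909.091ms @ 3/2 + 227.273ms (3/8)
5. 1136.364ms @ 15/8 + 227.273ms (3/8)
6. 1363.636ms @ 9/4 + 454.545ms (3/4)
7. 1818.182ms @ 3 + 1818.182ms (3)
8. 3636.364ms @ 6 + 181.818ms (3/10)
9. 3818.182ms @ 63/10 + 181.818ms (3/10)
10. 4000.0ms @ 33/5 + 181.818ms (3/10)
11. 4181.818ms @ 69/10 + 181.818ms (3/10)
12. 4363.636ms @ 36/5 + 181.818ms (3/10)
13. 4545.455ms @ 15/2 + 909.091ms (3/2)

note 2 onset = 3/8b = 227.273ms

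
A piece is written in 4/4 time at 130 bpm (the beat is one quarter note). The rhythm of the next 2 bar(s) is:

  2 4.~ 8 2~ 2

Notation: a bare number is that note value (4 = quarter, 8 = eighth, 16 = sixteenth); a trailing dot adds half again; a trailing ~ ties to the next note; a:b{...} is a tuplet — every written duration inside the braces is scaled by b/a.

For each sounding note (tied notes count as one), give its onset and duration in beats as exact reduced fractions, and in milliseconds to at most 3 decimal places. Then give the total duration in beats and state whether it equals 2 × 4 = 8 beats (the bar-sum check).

1) 0.0ms=0b +923.077ms=2b
2) 923.077ms=2b +923.077ms=2b
3) 1846.154ms=4b +1846.154ms=4b
Σ=8b of 8 (130bpm 4/4) — PASS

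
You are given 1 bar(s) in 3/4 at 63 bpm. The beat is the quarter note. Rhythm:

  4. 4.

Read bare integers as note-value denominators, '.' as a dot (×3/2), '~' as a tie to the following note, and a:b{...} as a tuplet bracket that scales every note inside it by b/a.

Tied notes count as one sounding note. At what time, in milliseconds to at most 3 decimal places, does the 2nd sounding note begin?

note 2 onset = 3/2b = 1428.571ms

1. 0.0ms @ 0 + 1428.571ms (3/2)
2. 1428.571ms @ 3/2 + 1428.571ms (3/2)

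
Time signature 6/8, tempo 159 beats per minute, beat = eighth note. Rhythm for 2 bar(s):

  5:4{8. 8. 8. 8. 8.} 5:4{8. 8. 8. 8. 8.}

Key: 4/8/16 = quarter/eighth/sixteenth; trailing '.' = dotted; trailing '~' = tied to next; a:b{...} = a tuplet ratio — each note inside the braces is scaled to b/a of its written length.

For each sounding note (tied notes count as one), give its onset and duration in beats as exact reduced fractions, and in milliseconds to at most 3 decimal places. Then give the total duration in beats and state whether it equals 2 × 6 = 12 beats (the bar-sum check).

1) 0.0ms=0b +452.83ms=6/5b
2) 452.83ms=6/5b +452.83ms=6/5b
3) 905.66ms=12/5b +452.83ms=6/5b
4) 1358.491ms=18/5b +452.83ms=6/5b
5) 1811.321ms=24/5b +452.83ms=6/5b
6) 2264.151ms=6b +452.83ms=6/5b
7) 2716.981ms=36/5b +452.83ms=6/5b
8) 3169.811ms=42/5b +452.83ms=6/5b
9) 3622.642ms=48/5b +452.83ms=6/5b
10) 4075.472ms=54/5b +452.83ms=6/5b
Σ=12b of 12 (159bpm 6/8) — PASS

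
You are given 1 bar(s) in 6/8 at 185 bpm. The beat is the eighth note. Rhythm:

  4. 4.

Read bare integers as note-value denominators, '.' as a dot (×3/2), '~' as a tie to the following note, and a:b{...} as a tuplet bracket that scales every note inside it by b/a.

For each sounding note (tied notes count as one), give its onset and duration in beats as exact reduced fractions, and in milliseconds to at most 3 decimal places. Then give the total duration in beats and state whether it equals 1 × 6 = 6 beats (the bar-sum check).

1) 0.0ms=0b +972.973ms=3b
2) 972.973ms=3b +972.973ms=3b
Σ=6b of 6 (185bpm 6/8) — PASS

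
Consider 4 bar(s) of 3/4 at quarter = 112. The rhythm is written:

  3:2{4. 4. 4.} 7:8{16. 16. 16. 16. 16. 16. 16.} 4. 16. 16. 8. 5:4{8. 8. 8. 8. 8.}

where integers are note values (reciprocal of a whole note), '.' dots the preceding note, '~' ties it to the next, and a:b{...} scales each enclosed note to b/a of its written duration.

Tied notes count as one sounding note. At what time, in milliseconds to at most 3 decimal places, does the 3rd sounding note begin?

note 3 onset = 2b = 1071.429ms

1. 0.0ms @ 0 + 535.714ms (1)
2. 535.714ms @ 1 + 535.714ms (1)
3. 1071.429ms @ 2 + 535.714ms (1)
4. 1607.143ms @ 3 + 229.592ms (3/7)
5. 1836.735ms @ 24/7 + 229.592ms (3/7)
6. 2066.327ms @ 27/7 + 229.592ms (3/7)
7. 2295.918ms @ 30/7 + 229.592ms (3/7)
8. 2525.51ms @ 33/7 + 229.592ms (3/7)
9. 2755.102ms @ 36/7 + 229.592ms (3/7)
10. 2984.694ms @ 39/7 + 229.592ms (3/7)
11. 3214.286ms @ 6 + 803.571ms (3/2)
12. 4017.857ms @ 15/2 + 200.893ms (3/8)
13. 4218.75ms @ 63/8 + 200.893ms (3/8)
14. 4419.643ms @ 33/4 + 401.786ms (3/4)
15. 4821.429ms @ 9 + 321.429ms (3/5)
16. 5142.857ms @ 48/5 + 321.429ms (3/5)
17. 5464.286ms @ 51/5 + 321.429ms (3/5)
18. 5785.714ms @ 54/5 + 321.429ms (3/5)
19. 6107.143ms @ 57/5 + 321.429ms (3/5)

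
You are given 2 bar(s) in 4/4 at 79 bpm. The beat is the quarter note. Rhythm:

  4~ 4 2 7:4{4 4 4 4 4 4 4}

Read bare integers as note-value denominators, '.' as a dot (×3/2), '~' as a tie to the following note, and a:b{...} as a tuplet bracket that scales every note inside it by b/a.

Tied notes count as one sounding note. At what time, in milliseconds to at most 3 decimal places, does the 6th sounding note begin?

note 6 onset = 40/7b = 4339.964ms

1. 0.0ms @ 0 + 1518.987ms (2)
2. 1518.987ms @ 2 + 1518.987ms (2)
3. 3037.975ms @ 4 + 433.996ms (4/7)
4. 3471.971ms @ 32/7 + 433.996ms (4/7)
5. 3905.967ms @ 36/7 + 433.996ms (4/7)
6. 4339.964ms @ 40/7 + 433.996ms (4/7)
7. 4773.96ms @ 44/7 + 433.996ms (4/7)
8. 5207.957ms @ 48/7 + 433.996ms (4/7)
9. 5641.953ms @ 52/7 + 433.996ms (4/7)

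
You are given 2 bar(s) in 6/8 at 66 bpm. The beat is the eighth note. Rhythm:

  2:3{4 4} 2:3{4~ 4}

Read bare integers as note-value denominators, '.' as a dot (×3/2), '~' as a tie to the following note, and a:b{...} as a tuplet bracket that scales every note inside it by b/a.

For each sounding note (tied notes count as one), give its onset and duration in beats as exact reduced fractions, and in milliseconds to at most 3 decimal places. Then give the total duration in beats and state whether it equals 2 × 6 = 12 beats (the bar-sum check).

1) 0.0ms=0b +2727.273ms=3b
2) 2727.273ms=3b +2727.273ms=3b
3) 5454.545ms=6b +5454.545ms=6b
Σ=12b of 12 (66bpm 6/8) — PASS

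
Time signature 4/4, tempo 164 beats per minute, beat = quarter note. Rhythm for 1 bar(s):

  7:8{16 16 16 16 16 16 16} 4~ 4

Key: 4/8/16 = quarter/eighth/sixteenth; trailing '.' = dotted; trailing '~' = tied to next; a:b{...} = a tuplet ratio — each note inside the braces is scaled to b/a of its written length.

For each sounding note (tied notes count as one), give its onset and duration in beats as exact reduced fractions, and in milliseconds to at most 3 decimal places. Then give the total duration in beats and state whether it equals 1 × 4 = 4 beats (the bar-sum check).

1) 0.0ms=0b +104.53ms=2/7b
2) 104.53ms=2/7b +104.53ms=2/7b
3) 209.059ms=4/7b +104.53ms=2/7b
4) 313.589ms=6/7b +104.53ms=2/7b
5) 418.118ms=8/7b +104.53ms=2/7b
6) 522.648ms=10/7b +104.53ms=2/7b
7) 627.178ms=12/7b +104.53ms=2/7b
8) 731.707ms=2b +731.707ms=2b
Σ=4b of 4 (164bpm 4/4) — PASS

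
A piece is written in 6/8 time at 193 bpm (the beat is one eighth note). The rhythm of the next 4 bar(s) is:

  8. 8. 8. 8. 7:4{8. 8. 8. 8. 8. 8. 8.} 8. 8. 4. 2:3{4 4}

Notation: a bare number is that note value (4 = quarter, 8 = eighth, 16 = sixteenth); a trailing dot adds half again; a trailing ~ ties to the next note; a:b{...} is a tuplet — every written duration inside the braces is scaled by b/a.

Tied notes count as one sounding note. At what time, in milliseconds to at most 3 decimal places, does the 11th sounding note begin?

1. 0.0ms @ 0 + 466.321ms (3/2)
2. 466.321ms @ 3/2 + 466.321ms (3/2)
3. 932.642ms @ 3 + 466.321ms (3/2)
4. 1398.964ms @ 9/2 + 466.321ms (3/2)
5. 1865.285ms @ 6 + 266.469ms (6/7)
6. 2131.754ms @ 48/7 + 266.469ms (6/7)
7. 2398.224ms @ 54/7 + 266.469ms (6/7)
8. 2664.693ms @ 60/7 + 266.469ms (6/7)
9. 2931.162ms @ 66/7 + 266.469ms (6/7)
10. 3197.631ms @ 72/7 + 266.469ms (6/7)
11. 3464.101ms @ 78/7 + 266.469ms (6/7)
12. 3730.57ms @ 12 + 466.321ms (3/2)
13. 4196.891ms @ 27/2 + 466.321ms (3/2)
14. 4663.212ms @ 15 + 932.642ms (3)
15. 5595.855ms @ 18 + 932.642ms (3)
16. 6528.497ms @ 21 + 932.642ms (3)

note 11 onset = 78/7b = 3464.101ms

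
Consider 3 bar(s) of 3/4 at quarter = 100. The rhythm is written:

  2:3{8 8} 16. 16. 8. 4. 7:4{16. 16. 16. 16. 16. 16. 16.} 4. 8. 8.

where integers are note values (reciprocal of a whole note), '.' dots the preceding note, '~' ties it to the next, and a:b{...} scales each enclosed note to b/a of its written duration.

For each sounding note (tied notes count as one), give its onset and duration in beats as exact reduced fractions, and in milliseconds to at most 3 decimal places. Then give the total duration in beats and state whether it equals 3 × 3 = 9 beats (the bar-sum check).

1) 0.0ms=0b +450.0ms=3/4b
2) 450.0ms=3/4b +450.0ms=3/4b
3) 900.0ms=3/2b +225.0ms=3/8b
4) 1125.0ms=15/8b +225.0ms=3/8b
5) 1350.0ms=9/4b +450.0ms=3/4b
6) 1800.0ms=3b +900.0ms=3/2b
7) 2700.0ms=9/2b +128.571ms=3/14b
8) 2828.571ms=33/7b +128.571ms=3/14b
9) 2957.143ms=69/14b +128.571ms=3/14b
10) 3085.714ms=36/7b +128.571ms=3/14b
11) 3214.286ms=75/14b +128.571ms=3/14b
12) 3342.857ms=39/7b +128.571ms=3/14b
13) 3471.429ms=81/14b +128.571ms=3/14b
14) 3600.0ms=6b +900.0ms=3/2b
15) 4500.0ms=15/2b +450.0ms=3/4b
16) 4950.0ms=33/4b +450.0ms=3/4b
Σ=9b of 9 (100bpm 3/4) — PASS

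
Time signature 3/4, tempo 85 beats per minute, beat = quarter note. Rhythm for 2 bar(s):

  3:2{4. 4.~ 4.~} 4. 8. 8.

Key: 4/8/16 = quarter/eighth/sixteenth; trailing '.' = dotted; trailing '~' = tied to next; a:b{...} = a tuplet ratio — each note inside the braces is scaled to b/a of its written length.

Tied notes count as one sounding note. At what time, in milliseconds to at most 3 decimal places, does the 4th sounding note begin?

note 4 onset = 21/4b = 3705.882ms

1. 0.0ms @ 0 + 705.882ms (1)
2. 705.882ms @ 1 + 2470.588ms (7/2)
3. 3176.471ms @ 9/2 + 529.412ms (3/4)
4. 3705.882ms @ 21/4 + 529.412ms (3/4)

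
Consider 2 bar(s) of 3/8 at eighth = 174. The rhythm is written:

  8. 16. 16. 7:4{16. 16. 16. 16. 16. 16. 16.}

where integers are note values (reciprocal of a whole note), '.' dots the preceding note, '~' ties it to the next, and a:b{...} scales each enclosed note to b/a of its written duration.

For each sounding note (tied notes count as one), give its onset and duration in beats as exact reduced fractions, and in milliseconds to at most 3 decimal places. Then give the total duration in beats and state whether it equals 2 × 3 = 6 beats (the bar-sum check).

1) 0.0ms=0b +517.241ms=3/2b
2) 517.241ms=3/2b +258.621ms=3/4b
3) 775.862ms=9/4b +258.621ms=3/4b
4) 1034.483ms=3b +147.783ms=3/7b
5) 1182.266ms=24/7b +147.783ms=3/7b
6) 1330.049ms=27/7b +147.783ms=3/7b
7) 1477.833ms=30/7b +147.783ms=3/7b
8) 1625.616ms=33/7b +147.783ms=3/7b
9) 1773.399ms=36/7b +147.783ms=3/7b
10) 1921.182ms=39/7b +147.783ms=3/7b
Σ=6b of 6 (174bpm 3/8) — PASS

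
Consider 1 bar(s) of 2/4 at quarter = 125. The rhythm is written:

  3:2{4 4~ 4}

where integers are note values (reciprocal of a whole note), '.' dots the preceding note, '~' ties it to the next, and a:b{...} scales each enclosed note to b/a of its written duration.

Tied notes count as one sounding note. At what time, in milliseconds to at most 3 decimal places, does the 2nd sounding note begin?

note 2 onset = 2/3b = 320.0ms

1. 0.0ms @ 0 + 320.0ms (2/3)
2. 320.0ms @ 2/3 + 640.0ms (4/3)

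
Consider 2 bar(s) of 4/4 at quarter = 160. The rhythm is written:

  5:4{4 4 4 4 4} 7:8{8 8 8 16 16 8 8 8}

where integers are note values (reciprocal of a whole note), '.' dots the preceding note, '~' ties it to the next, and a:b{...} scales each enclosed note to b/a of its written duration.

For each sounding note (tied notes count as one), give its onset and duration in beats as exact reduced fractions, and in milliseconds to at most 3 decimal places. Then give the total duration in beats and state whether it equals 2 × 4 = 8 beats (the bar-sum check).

1) 0.0ms=0b +300.0ms=4/5b
2) 300.0ms=4/5b +300.0ms=4/5b
3) 600.0ms=8/5b +300.0ms=4/5b
4) 900.0ms=12/5b +300.0ms=4/5b
5) 1200.0ms=16/5b +300.0ms=4/5b
6) 1500.0ms=4b +214.286ms=4/7b
7) 1714.286ms=32/7b +214.286ms=4/7b
8) 1928.571ms=36/7b +214.286ms=4/7b
9) 2142.857ms=40/7b +107.143ms=2/7b
10) 2250.0ms=6b +107.143ms=2/7b
11) 2357.143ms=44/7b +214.286ms=4/7b
12) 2571.429ms=48/7b +214.286ms=4/7b
13) 2785.714ms=52/7b +214.286ms=4/7b
Σ=8b of 8 (160bpm 4/4) — PASS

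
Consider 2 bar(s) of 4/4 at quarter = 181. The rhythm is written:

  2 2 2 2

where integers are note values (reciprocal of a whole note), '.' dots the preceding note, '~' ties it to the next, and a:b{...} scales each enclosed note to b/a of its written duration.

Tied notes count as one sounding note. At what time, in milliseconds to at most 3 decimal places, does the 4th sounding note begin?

note 4 onset = 6b = 1988.95ms

1. 0.0ms @ 0 + 662.983ms (2)
2. 662.983ms @ 2 + 662.983ms (2)
3. 1325.967ms @ 4 + 662.983ms (2)
4. 1988.95ms @ 6 + 662.983ms (2)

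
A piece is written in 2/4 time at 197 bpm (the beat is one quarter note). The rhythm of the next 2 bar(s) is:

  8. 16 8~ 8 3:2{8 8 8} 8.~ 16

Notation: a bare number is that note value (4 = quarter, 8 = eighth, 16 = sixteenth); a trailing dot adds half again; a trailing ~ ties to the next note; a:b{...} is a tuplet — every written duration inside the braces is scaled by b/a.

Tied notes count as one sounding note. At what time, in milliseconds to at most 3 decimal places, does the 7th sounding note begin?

1. 0.0ms @ 0 + 228.426ms (3/4)
2. 228.426ms @ 3/4 + 76.142ms (1/4)
3. 304.569ms @ 1 + 304.569ms (1)
4. 609.137ms @ 2 + 101.523ms (1/3)
5. 710.66ms @ 7/3 + 101.523ms (1/3)
6. 812.183ms @ 8/3 + 101.523ms (1/3)
7. 913.706ms @ 3 + 304.569ms (1)

note 7 onset = 3b = 913.706ms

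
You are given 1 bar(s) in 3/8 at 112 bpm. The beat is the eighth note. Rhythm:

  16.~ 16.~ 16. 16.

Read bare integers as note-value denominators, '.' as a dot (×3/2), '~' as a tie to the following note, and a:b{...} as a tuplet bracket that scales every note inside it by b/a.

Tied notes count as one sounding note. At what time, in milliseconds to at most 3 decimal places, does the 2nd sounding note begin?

1. 0.0ms @ 0 + 1205.357ms (9/4)
2. 1205.357ms @ 9/4 + 401.786ms (3/4)

note 2 onset = 9/4b = 1205.357ms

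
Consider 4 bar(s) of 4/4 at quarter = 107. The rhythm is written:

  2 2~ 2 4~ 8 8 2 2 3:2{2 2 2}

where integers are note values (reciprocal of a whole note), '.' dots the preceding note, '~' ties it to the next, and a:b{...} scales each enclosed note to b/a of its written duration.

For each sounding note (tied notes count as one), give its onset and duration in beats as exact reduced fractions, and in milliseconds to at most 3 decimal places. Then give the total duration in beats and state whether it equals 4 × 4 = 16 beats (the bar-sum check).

1) 0.0ms=0b +1121.495ms=2b
2) 1121.495ms=2b +2242.991ms=4b
3) 3364.486ms=6b +841.121ms=3/2b
4) 4205.607ms=15/2b +280.374ms=1/2b
5) 4485.981ms=8b +1121.495ms=2b
6) 5607.477ms=10b +1121.495ms=2b
7) 6728.972ms=12b +747.664ms=4/3b
8) 7476.636ms=40/3b +747.664ms=4/3b
9) 8224.299ms=44/3b +747.664ms=4/3b
Σ=16b of 16 (107bpm 4/4) — PASS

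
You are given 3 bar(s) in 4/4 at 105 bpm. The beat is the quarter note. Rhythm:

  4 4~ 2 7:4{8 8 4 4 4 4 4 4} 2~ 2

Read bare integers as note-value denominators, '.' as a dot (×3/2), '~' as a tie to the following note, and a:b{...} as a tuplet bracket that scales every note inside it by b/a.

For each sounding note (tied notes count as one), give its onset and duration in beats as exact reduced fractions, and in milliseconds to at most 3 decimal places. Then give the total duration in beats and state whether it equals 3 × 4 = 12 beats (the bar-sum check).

1) 0.0ms=0b +571.429ms=1b
2) 571.429ms=1b +1714.286ms=3b
3) 2285.714ms=4b +163.265ms=2/7b
4) 2448.98ms=30/7b +163.265ms=2/7b
5) 2612.245ms=32/7b +326.531ms=4/7b
6) 2938.776ms=36/7b +326.531ms=4/7b
7) 3265.306ms=40/7b +326.531ms=4/7b
8) 3591.837ms=44/7b +326.531ms=4/7b
9) 3918.367ms=48/7b +326.531ms=4/7b
10) 4244.898ms=52/7b +326.531ms=4/7b
11) 4571.429ms=8b +2285.714ms=4b
Σ=12b of 12 (105bpm 4/4) — PASS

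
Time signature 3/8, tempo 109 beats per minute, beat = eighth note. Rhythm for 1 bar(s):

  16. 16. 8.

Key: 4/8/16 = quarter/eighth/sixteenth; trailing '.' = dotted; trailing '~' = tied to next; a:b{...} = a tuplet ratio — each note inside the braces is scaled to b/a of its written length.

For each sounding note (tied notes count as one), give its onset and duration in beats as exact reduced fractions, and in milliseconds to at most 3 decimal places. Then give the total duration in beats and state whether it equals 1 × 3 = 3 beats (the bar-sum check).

1) 0.0ms=0b +412.844ms=3/4b
2) 412.844ms=3/4b +412.844ms=3/4b
3) 825.688ms=3/2b +825.688ms=3/2b
Σ=3b of 3 (109bpm 3/8) — PASS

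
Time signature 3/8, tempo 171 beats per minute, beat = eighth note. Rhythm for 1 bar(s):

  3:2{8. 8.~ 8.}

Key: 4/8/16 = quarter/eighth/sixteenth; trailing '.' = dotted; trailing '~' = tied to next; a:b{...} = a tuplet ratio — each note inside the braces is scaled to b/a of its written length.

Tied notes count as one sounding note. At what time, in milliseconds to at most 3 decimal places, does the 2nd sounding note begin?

note 2 onset = 1b = 350.877ms

1. 0.0ms @ 0 + 350.877ms (1)
2. 350.877ms @ 1 + 701.754ms (2)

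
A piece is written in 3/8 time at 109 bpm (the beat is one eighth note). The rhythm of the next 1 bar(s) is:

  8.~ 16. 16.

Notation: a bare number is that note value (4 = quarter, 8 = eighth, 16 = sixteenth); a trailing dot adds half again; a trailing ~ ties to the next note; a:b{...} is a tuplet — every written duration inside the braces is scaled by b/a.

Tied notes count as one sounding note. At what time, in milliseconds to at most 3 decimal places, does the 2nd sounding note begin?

note 2 onset = 9/4b = 1238.532ms

1. 0.0ms @ 0 + 1238.532ms (9/4)
2. 1238.532ms @ 9/4 + 412.844ms (3/4)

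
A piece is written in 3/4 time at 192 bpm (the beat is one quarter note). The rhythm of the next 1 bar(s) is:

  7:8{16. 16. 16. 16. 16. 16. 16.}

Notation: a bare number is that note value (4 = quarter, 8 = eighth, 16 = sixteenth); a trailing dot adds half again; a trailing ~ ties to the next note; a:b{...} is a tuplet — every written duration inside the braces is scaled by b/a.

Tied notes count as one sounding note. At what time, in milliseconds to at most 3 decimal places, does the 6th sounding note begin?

1. 0.0ms @ 0 + 133.929ms (3/7)
2. 133.929ms @ 3/7 + 133.929ms (3/7)
3. 267.857ms @ 6/7 + 133.929ms (3/7)
4. 401.786ms @ 9/7 + 133.929ms (3/7)
5. 535.714ms @ 12/7 + 133.929ms (3/7)
6. 669.643ms @ 15/7 + 133.929ms (3/7)
7. 803.571ms @ 18/7 + 133.929ms (3/7)

note 6 onset = 15/7b = 669.643ms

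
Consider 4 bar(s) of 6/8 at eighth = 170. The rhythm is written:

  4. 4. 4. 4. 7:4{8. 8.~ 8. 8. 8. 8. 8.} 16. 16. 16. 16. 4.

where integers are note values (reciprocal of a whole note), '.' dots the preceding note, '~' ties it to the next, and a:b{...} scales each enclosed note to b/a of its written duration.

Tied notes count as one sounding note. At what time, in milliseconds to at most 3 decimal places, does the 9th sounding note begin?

1. 0.0ms @ 0 + 1058.824ms (3)
2. 1058.824ms @ 3 + 1058.824ms (3)
3. 2117.647ms @ 6 + 1058.824ms (3)
4. 3176.471ms @ 9 + 1058.824ms (3)
5. 4235.294ms @ 12 + 302.521ms (6/7)
6. 4537.815ms @ 90/7 + 605.042ms (12/7)
7. 5142.857ms @ 102/7 + 302.521ms (6/7)
8. 5445.378ms @ 108/7 + 302.521ms (6/7)
9. 5747.899ms @ 114/7 + 302.521ms (6/7)
10. 6050.42ms @ 120/7 + 302.521ms (6/7)
11. 6352.941ms @ 18 + 264.706ms (3/4)
12. 6617.647ms @ 75/4 + 264.706ms (3/4)
13. 6882.353ms @ 39/2 + 264.706ms (3/4)
14. 7147.059ms @ 81/4 + 264.706ms (3/4)
15. 7411.765ms @ 21 + 1058.824ms (3)

note 9 onset = 114/7b = 5747.899ms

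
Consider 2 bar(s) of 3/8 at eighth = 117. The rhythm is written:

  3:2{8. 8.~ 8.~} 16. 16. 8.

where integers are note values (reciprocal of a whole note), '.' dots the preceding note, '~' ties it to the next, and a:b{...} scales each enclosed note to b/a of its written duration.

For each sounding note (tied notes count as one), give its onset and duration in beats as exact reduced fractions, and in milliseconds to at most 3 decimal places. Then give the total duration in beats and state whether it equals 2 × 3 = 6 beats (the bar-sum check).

1) 0.0ms=0b +512.821ms=1b
2) 512.821ms=1b +1410.256ms=11/4b
3) 1923.077ms=15/4b +384.615ms=3/4b
4) 2307.692ms=9/2b +769.231ms=3/2b
Σ=6b of 6 (117bpm 3/8) — PASS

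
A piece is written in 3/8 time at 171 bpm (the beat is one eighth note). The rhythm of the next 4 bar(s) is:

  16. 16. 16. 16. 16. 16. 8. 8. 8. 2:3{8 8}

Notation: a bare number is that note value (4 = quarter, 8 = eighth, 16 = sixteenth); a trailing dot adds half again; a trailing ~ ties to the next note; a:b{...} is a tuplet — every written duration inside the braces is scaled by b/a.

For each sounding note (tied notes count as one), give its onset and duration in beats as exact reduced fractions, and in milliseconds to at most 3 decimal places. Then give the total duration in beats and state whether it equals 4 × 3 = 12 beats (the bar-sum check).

1) 0.0ms=0b +263.158ms=3/4b
2) 263.158ms=3/4b +263.158ms=3/4b
3) 526.316ms=3/2b +263.158ms=3/4b
4) 789.474ms=9/4b +263.158ms=3/4b
5) 1052.632ms=3b +263.158ms=3/4b
6) 1315.789ms=15/4b +263.158ms=3/4b
7) 1578.947ms=9/2b +526.316ms=3/2b
8) 2105.263ms=6b +526.316ms=3/2b
9) 2631.579ms=15/2b +526.316ms=3/2b
10) 3157.895ms=9b +526.316ms=3/2b
11) 3684.211ms=21/2b +526.316ms=3/2b
Σ=12b of 12 (171bpm 3/8) — PASS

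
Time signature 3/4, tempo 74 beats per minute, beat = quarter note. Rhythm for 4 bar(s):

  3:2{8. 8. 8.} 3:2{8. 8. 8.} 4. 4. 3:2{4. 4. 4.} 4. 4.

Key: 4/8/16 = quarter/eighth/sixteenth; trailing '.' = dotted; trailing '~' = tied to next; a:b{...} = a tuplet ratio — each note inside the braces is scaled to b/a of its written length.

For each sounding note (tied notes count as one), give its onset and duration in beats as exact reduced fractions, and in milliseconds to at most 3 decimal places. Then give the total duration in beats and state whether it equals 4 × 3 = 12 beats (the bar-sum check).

1) 0.0ms=0b +405.405ms=1/2b
2) 405.405ms=1/2b +405.405ms=1/2b
3) 810.811ms=1b +405.405ms=1/2b
4) 1216.216ms=3/2b +405.405ms=1/2b
5) 1621.622ms=2b +405.405ms=1/2b
6) 2027.027ms=5/2b +405.405ms=1/2b
7) 2432.432ms=3b +1216.216ms=3/2b
8) 3648.649ms=9/2b +1216.216ms=3/2b
9) 4864.865ms=6b +810.811ms=1b
10) 5675.676ms=7b +810.811ms=1b
11) 6486.486ms=8b +810.811ms=1b
12) 7297.297ms=9b +1216.216ms=3/2b
13) 8513.514ms=21/2b +1216.216ms=3/2b
Σ=12b of 12 (74bpm 3/4) — PASS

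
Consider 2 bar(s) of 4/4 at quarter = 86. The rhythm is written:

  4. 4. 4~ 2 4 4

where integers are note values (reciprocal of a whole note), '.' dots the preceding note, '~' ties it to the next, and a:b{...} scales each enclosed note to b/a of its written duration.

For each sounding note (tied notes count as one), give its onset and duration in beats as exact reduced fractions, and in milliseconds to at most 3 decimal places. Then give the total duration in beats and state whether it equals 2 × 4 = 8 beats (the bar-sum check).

1) 0.0ms=0b +1046.512ms=3/2b
2) 1046.512ms=3/2b +1046.512ms=3/2b
3) 2093.023ms=3b +2093.023ms=3b
4) 4186.047ms=6b +697.674ms=1b
5) 4883.721ms=7b +697.674ms=1b
Σ=8b of 8 (86bpm 4/4) — PASS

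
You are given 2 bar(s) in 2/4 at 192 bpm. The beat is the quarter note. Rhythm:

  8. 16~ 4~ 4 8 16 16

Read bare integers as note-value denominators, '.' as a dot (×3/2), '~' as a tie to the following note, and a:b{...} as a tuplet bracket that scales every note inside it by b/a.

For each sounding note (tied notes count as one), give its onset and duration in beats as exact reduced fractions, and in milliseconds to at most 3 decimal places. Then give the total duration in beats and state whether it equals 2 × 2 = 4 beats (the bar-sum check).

1) 0.0ms=0b +234.375ms=3/4b
2) 234.375ms=3/4b +703.125ms=9/4b
3) 937.5ms=3b +156.25ms=1/2b
4) 1093.75ms=7/2b +78.125ms=1/4b
5) 1171.875ms=15/4b +78.125ms=1/4b
Σ=4b of 4 (192bpm 2/4) — PASS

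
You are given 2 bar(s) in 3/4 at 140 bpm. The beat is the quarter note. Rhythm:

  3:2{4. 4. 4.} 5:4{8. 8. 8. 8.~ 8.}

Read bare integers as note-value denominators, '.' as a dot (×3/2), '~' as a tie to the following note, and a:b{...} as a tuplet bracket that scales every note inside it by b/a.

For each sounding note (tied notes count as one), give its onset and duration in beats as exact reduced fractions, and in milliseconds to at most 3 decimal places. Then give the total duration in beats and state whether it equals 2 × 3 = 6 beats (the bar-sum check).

1) 0.0ms=0b +428.571ms=1b
2) 428.571ms=1b +428.571ms=1b
3) 857.143ms=2b +428.571ms=1b
4) 1285.714ms=3b +257.143ms=3/5b
5) 1542.857ms=18/5b +257.143ms=3/5b
6) 1800.0ms=21/5b +257.143ms=3/5b
7) 2057.143ms=24/5b +514.286ms=6/5b
Σ=6b of 6 (140bpm 3/4) — PASS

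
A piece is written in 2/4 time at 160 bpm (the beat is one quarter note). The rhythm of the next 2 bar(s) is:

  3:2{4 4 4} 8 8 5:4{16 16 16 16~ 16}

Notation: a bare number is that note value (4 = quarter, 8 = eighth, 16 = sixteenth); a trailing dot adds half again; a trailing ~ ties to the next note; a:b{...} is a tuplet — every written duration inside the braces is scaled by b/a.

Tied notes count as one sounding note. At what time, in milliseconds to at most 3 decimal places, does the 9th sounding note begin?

1. 0.0ms @ 0 + 250.0ms (2/3)
2. 250.0ms @ 2/3 + 250.0ms (2/3)
3. 500.0ms @ 4/3 + 250.0ms (2/3)
4. 750.0ms @ 2 + 187.5ms (1/2)
5. 937.5ms @ 5/2 + 187.5ms (1/2)
6. 1125.0ms @ 3 + 75.0ms (1/5)
7. 1200.0ms @ 16/5 + 75.0ms (1/5)
8. 1275.0ms @ 17/5 + 75.0ms (1/5)
9. 1350.0ms @ 18/5 + 150.0ms (2/5)

note 9 onset = 18/5b = 1350.0ms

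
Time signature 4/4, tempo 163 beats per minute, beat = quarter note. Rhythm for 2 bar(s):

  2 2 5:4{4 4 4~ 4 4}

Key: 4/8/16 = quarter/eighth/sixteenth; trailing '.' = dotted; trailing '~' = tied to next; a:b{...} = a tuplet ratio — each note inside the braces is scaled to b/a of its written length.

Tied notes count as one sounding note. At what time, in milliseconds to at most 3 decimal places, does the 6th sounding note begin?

1. 0.0ms @ 0 + 736.196ms (2)
2. 736.196ms @ 2 + 736.196ms (2)
3. 1472.393ms @ 4 + 294.479ms (4/5)
4. 1766.871ms @ 24/5 + 294.479ms (4/5)
5. 2061.35ms @ 28/5 + 588.957ms (8/5)
6. 2650.307ms @ 36/5 + 294.479ms (4/5)

note 6 onset = 36/5b = 2650.307ms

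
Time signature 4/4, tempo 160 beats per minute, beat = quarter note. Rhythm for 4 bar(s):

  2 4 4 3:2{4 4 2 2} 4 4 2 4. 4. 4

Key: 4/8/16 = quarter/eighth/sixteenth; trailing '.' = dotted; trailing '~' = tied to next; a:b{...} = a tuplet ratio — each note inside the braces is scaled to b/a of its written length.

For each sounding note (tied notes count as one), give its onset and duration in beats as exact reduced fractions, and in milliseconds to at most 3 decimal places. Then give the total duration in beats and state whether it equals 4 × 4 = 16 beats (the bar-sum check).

1) 0.0ms=0b +750.0ms=2b
2) 750.0ms=2b +375.0ms=1b
3) 1125.0ms=3b +375.0ms=1b
4) 1500.0ms=4b +250.0ms=2/3b
5) 1750.0ms=14/3b +250.0ms=2/3b
6) 2000.0ms=16/3b +500.0ms=4/3b
7) 2500.0ms=20/3b +500.0ms=4/3b
8) 3000.0ms=8b +375.0ms=1b
9) 3375.0ms=9b +375.0ms=1b
10) 3750.0ms=10b +750.0ms=2b
11) 4500.0ms=12b +562.5ms=3/2b
12) 5062.5ms=27/2b +562.5ms=3/2b
13) 5625.0ms=15b +375.0ms=1b
Σ=16b of 16 (160bpm 4/4) — PASS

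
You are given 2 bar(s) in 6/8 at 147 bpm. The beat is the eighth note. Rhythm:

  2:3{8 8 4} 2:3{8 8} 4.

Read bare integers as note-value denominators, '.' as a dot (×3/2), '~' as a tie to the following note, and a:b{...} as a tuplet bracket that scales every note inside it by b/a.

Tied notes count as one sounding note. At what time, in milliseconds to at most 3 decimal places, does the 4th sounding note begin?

note 4 onset = 6b = 2448.98ms

1. 0.0ms @ 0 + 612.245ms (3/2)
2. 612.245ms @ 3/2 + 612.245ms (3/2)
3. 1224.49ms @ 3 + 1224.49ms (3)
4. 2448.98ms @ 6 + 612.245ms (3/2)
5. 3061.224ms @ 15/2 + 612.245ms (3/2)
6. 3673.469ms @ 9 + 1224.49ms (3)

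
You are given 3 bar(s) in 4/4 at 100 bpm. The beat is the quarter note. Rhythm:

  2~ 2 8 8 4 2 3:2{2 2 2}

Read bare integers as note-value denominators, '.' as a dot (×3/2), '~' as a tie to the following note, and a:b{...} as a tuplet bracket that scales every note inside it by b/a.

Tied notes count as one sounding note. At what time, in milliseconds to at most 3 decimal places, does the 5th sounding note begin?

1. 0.0ms @ 0 + 2400.0ms (4)
2. 2400.0ms @ 4 + 300.0ms (1/2)
3. 2700.0ms @ 9/2 + 300.0ms (1/2)
4. 3000.0ms @ 5 + 600.0ms (1)
5. 3600.0ms @ 6 + 1200.0ms (2)
6. 4800.0ms @ 8 + 800.0ms (4/3)
7. 5600.0ms @ 28/3 + 800.0ms (4/3)
8. 6400.0ms @ 32/3 + 800.0ms (4/3)

note 5 onset = 6b = 3600.0ms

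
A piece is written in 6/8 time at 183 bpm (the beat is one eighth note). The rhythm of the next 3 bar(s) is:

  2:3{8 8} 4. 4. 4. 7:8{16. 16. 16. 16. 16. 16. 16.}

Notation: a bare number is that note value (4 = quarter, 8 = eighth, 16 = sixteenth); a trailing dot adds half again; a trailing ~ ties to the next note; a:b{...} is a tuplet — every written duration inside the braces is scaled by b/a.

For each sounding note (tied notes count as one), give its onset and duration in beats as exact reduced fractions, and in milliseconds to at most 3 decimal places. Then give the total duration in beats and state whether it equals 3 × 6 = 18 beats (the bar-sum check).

1) 0.0ms=0b +491.803ms=3/2b
2) 491.803ms=3/2b +491.803ms=3/2b
3) 983.607ms=3b +983.607ms=3b
4) 1967.213ms=6b +983.607ms=3b
5) 2950.82ms=9b +983.607ms=3b
6) 3934.426ms=12b +281.03ms=6/7b
7) 4215.457ms=90/7b +281.03ms=6/7b
8) 4496.487ms=96/7b +281.03ms=6/7b
9) 4777.518ms=102/7b +281.03ms=6/7b
10) 5058.548ms=108/7b +281.03ms=6/7b
11) 5339.578ms=114/7b +281.03ms=6/7b
12) 5620.609ms=120/7b +281.03ms=6/7b
Σ=18b of 18 (183bpm 6/8) — PASS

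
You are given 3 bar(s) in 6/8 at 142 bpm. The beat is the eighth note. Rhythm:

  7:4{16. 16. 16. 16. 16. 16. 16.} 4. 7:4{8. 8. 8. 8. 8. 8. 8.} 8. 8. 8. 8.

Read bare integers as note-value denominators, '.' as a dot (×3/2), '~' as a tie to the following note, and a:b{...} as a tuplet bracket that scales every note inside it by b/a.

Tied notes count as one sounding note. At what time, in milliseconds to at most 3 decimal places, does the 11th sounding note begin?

1. 0.0ms @ 0 + 181.087ms (3/7)
2. 181.087ms @ 3/7 + 181.087ms (3/7)
3. 362.173ms @ 6/7 + 181.087ms (3/7)
4. 543.26ms @ 9/7 + 181.087ms (3/7)
5. 724.346ms @ 12/7 + 181.087ms (3/7)
6. 905.433ms @ 15/7 + 181.087ms (3/7)
7. 1086.519ms @ 18/7 + 181.087ms (3/7)
8. 1267.606ms @ 3 + 1267.606ms (3)
9. 2535.211ms @ 6 + 362.173ms (6/7)
10. 2897.384ms @ 48/7 + 362.173ms (6/7)
11. 3259.557ms @ 54/7 + 362.173ms (6/7)
12. 3621.73ms @ 60/7 + 362.173ms (6/7)
13. 3983.903ms @ 66/7 + 362.173ms (6/7)
14. 4346.076ms @ 72/7 + 362.173ms (6/7)
15. 4708.249ms @ 78/7 + 362.173ms (6/7)
16. 5070.423ms @ 12 + 633.803ms (3/2)
17. 5704.225ms @ 27/2 + 633.803ms (3/2)
18. 6338.028ms @ 15 + 633.803ms (3/2)
19. 6971.831ms @ 33/2 + 633.803ms (3/2)

note 11 onset = 54/7b = 3259.557ms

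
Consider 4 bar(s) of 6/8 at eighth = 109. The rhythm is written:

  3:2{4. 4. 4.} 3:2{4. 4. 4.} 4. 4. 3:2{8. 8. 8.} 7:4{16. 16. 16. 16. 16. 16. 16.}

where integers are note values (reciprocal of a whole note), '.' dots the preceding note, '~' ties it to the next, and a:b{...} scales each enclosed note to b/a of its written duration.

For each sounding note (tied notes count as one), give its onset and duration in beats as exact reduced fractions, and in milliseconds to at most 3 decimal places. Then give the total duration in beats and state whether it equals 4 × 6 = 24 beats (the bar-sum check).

1) 0.0ms=0b +1100.917ms=2b
2) 1100.917ms=2b +1100.917ms=2b
3) 2201.835ms=4b +1100.917ms=2b
4) 3302.752ms=6b +1100.917ms=2b
5) 4403.67ms=8b +1100.917ms=2b
6) 5504.587ms=10b +1100.917ms=2b
7) 6605.505ms=12b +1651.376ms=3b
8) 8256.881ms=15b +1651.376ms=3b
9) 9908.257ms=18b +550.459ms=1b
10) 10458.716ms=19b +550.459ms=1b
11) 11009.174ms=20b +550.459ms=1b
12) 11559.633ms=21b +235.911ms=3/7b
13) 11795.544ms=150/7b +235.911ms=3/7b
14) 12031.455ms=153/7b +235.911ms=3/7b
15) 12267.366ms=156/7b +235.911ms=3/7b
16) 12503.277ms=159/7b +235.911ms=3/7b
17) 12739.187ms=162/7b +235.911ms=3/7b
18) 12975.098ms=165/7b +235.911ms=3/7b
Σ=24b of 24 (109bpm 6/8) — PASS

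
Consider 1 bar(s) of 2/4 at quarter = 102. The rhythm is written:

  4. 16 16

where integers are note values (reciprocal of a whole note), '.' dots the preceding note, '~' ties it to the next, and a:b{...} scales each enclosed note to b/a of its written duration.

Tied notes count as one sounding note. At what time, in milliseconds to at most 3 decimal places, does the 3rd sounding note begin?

note 3 onset = 7/4b = 1029.412ms

1. 0.0ms @ 0 + 882.353ms (3/2)
2. 882.353ms @ 3/2 + 147.059ms (1/4)
3. 1029.412ms @ 7/4 + 147.059ms (1/4)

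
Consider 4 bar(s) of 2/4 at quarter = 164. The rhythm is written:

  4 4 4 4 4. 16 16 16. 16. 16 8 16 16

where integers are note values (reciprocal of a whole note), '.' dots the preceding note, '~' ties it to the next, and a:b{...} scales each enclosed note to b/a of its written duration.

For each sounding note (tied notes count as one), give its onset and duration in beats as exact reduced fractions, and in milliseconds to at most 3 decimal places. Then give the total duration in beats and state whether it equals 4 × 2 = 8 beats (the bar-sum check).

1) 0.0ms=0b +365.854ms=1b
2) 365.854ms=1b +365.854ms=1b
3) 731.707ms=2b +365.854ms=1b
4) 1097.561ms=3b +365.854ms=1b
5) 1463.415ms=4b +548.78ms=3/2b
6) 2012.195ms=11/2b +91.463ms=1/4b
7) 2103.659ms=23/4b +91.463ms=1/4b
8) 2195.122ms=6b +137.195ms=3/8b
9) 2332.317ms=51/8b +137.195ms=3/8b
10) 2469.512ms=27/4b +91.463ms=1/4b
11) 2560.976ms=7b +182.927ms=1/2b
12) 2743.902ms=15/2b +91.463ms=1/4b
13) 2835.366ms=31/4b +91.463ms=1/4b
Σ=8b of 8 (164bpm 2/4) — PASS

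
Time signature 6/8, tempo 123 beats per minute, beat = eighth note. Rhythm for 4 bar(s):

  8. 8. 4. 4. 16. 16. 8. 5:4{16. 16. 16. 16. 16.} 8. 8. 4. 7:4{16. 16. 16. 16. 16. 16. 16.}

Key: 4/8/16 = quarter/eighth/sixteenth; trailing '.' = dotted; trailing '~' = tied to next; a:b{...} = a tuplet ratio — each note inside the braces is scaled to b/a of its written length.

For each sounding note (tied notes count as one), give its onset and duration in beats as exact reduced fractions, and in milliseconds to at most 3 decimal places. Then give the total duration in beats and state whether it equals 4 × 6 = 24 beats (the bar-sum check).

1) 0.0ms=0b +731.707ms=3/2b
2) 731.707ms=3/2b +731.707ms=3/2b
3) 1463.415ms=3b +1463.415ms=3b
4) 2926.829ms=6b +1463.415ms=3b
5) 4390.244ms=9b +365.854ms=3/4b
6) 4756.098ms=39/4b +365.854ms=3/4b
7) 5121.951ms=21/2b +731.707ms=3/2b
8) 5853.659ms=12b +292.683ms=3/5b
9) 6146.341ms=63/5b +292.683ms=3/5b
10) 6439.024ms=66/5b +292.683ms=3/5b
11) 6731.707ms=69/5b +292.683ms=3/5b
12) 7024.39ms=72/5b +292.683ms=3/5b
13) 7317.073ms=15b +731.707ms=3/2b
14) 8048.78ms=33/2b +731.707ms=3/2b
15) 8780.488ms=18b +1463.415ms=3b
16) 10243.902ms=21b +209.059ms=3/7b
17) 10452.962ms=150/7b +209.059ms=3/7b
18) 10662.021ms=153/7b +209.059ms=3/7b
19) 10871.08ms=156/7b +209.059ms=3/7b
20) 11080.139ms=159/7b +209.059ms=3/7b
21) 11289.199ms=162/7b +209.059ms=3/7b
22) 11498.258ms=165/7b +209.059ms=3/7b
Σ=24b of 24 (123bpm 6/8) — PASS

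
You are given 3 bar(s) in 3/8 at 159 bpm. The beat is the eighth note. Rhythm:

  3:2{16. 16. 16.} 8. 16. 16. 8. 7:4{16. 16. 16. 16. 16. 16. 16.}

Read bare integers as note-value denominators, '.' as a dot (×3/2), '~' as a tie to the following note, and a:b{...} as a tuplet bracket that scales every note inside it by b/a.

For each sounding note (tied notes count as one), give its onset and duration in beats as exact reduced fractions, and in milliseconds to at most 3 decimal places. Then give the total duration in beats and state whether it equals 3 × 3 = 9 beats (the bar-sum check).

1) 0.0ms=0b +188.679ms=1/2b
2) 188.679ms=1/2b +188.679ms=1/2b
3) 377.358ms=1b +188.679ms=1/2b
4) 566.038ms=3/2b +566.038ms=3/2b
5) 1132.075ms=3b +283.019ms=3/4b
6) 1415.094ms=15/4b +283.019ms=3/4b
7) 1698.113ms=9/2b +566.038ms=3/2b
8) 2264.151ms=6b +161.725ms=3/7b
9) 2425.876ms=45/7b +161.725ms=3/7b
10) 2587.601ms=48/7b +161.725ms=3/7b
11) 2749.326ms=51/7b +161.725ms=3/7b
12) 2911.051ms=54/7b +161.725ms=3/7b
13) 3072.776ms=57/7b +161.725ms=3/7b
14) 3234.501ms=60/7b +161.725ms=3/7b
Σ=9b of 9 (159bpm 3/8) — PASS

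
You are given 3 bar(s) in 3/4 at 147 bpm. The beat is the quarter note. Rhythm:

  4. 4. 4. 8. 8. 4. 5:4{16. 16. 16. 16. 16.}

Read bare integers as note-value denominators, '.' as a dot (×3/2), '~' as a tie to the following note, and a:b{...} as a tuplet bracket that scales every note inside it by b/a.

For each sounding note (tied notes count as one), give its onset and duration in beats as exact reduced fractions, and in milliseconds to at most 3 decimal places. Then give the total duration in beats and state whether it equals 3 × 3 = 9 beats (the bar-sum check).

1) 0.0ms=0b +612.245ms=3/2b
2) 612.245ms=3/2b +612.245ms=3/2b
3) 1224.49ms=3b +612.245ms=3/2b
4) 1836.735ms=9/2b +306.122ms=3/4b
5) 2142.857ms=21/4b +306.122ms=3/4b
6) 2448.98ms=6b +612.245ms=3/2b
7) 3061.224ms=15/2b +122.449ms=3/10b
8) 3183.673ms=39/5b +122.449ms=3/10b
9) 3306.122ms=81/10b +122.449ms=3/10b
10) 3428.571ms=42/5b +122.449ms=3/10b
11) 3551.02ms=87/10b +122.449ms=3/10b
Σ=9b of 9 (147bpm 3/4) — PASS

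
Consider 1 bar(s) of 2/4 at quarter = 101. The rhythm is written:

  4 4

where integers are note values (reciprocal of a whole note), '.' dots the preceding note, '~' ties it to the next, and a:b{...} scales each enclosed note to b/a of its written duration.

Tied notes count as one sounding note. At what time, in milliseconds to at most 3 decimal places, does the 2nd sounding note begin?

1. 0.0ms @ 0 + 594.059ms (1)
2. 594.059ms @ 1 + 594.059ms (1)

note 2 onset = 1b = 594.059ms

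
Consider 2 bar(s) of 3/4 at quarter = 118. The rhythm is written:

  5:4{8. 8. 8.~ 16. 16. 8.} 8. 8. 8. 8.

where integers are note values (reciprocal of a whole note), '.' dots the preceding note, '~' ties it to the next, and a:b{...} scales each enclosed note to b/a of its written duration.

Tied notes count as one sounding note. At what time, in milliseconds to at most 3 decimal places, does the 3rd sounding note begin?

1. 0.0ms @ 0 + 305.085ms (3/5)
2. 305.085ms @ 3/5 + 305.085ms (3/5)
3. 610.169ms @ 6/5 + 457.627ms (9/10)
4. 1067.797ms @ 21/10 + 152.542ms (3/10)
5. 1220.339ms @ 12/5 + 305.085ms (3/5)
6. 1525.424ms @ 3 + 381.356ms (3/4)
7. 1906.78ms @ 15/4 + 381.356ms (3/4)
8. 2288.136ms @ 9/2 + 381.356ms (3/4)
9. 2669.492ms @ 21/4 + 381.356ms (3/4)

note 3 onset = 6/5b = 610.169ms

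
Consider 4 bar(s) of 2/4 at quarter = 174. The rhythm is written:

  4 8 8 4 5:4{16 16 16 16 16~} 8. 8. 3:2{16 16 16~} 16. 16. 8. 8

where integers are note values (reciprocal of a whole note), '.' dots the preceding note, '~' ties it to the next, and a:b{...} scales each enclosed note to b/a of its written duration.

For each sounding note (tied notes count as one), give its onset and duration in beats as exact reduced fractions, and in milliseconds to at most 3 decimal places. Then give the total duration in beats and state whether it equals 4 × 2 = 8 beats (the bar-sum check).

1) 0.0ms=0b +344.828ms=1b
2) 344.828ms=1b +172.414ms=1/2b
3) 517.241ms=3/2b +172.414ms=1/2b
4) 689.655ms=2b +344.828ms=1b
5) 1034.483ms=3b +68.966ms=1/5b
6) 1103.448ms=16/5b +68.966ms=1/5b
7) 1172.414ms=17/5b +68.966ms=1/5b
8) 1241.379ms=18/5b +68.966ms=1/5b
9) 1310.345ms=19/5b +327.586ms=19/20b
10) 1637.931ms=19/4b +258.621ms=3/4b
11) 1896.552ms=11/2b +57.471ms=1/6b
12) 1954.023ms=17/3b +57.471ms=1/6b
13) 2011.494ms=35/6b +186.782ms=13/24b
14) 2198.276ms=51/8b +129.31ms=3/8b
15) 2327.586ms=27/4b +258.621ms=3/4b
16) 2586.207ms=15/2b +172.414ms=1/2b
Σ=8b of 8 (174bpm 2/4) — PASS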